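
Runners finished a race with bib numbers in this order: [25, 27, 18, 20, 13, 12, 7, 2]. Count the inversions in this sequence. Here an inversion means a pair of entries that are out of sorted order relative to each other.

For each element, count later entries that are smaller:
25: 6
27: 6
18: 4
20: 4
13: 3
12: 2
7: 1
2: 0
Sum: 6 + 6 + 4 + 4 + 3 + 2 + 1 + 0 = 26

Out-of-order pairs: 26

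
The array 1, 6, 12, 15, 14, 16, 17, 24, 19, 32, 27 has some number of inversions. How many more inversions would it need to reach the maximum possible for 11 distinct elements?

52

Maximum inversions for 11 distinct elements is C(11, 2) = 11·10/2 = 55.
Current inversions — for each element, count later smaller elements:
1: 0
6: 0
12: 0
15: 1
14: 0
16: 0
17: 0
24: 1
19: 0
32: 1
27: 0
Current total: 0 + 0 + 0 + 1 + 0 + 0 + 0 + 1 + 0 + 1 + 0 = 3
Shortfall: 55 − 3 = 52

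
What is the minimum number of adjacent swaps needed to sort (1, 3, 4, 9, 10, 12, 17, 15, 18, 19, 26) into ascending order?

Minimum adjacent swaps = number of inversions (each swap of adjacent out-of-order elements removes one inversion and no swap can remove more).
Count inversions — for each element, later elements that are smaller:
1: none → 0
3: none → 0
4: none → 0
9: none → 0
10: none → 0
12: none → 0
17: 15 → 1
15: none → 0
18: none → 0
19: none → 0
26: none → 0
Total inversions: 0 + 0 + 0 + 0 + 0 + 0 + 1 + 0 + 0 + 0 + 0 = 1

1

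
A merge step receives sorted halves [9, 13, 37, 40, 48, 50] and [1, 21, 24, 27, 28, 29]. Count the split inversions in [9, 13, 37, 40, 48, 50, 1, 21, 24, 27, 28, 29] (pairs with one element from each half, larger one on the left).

For each element r of the right run, count left-run elements greater than r:
r = 1: 9, 13, 37, 40, 48, 50 → 6
r = 21: 37, 40, 48, 50 → 4
r = 24: 37, 40, 48, 50 → 4
r = 27: 37, 40, 48, 50 → 4
r = 28: 37, 40, 48, 50 → 4
r = 29: 37, 40, 48, 50 → 4
Cross-inversions: 6 + 4 + 4 + 4 + 4 + 4 = 26

26 split inversions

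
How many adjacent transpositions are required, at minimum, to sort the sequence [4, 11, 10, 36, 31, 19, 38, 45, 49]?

4

Each adjacent swap fixes exactly one inversion, so the minimum swap count equals the number of inversions.
Count inversions — for each element, later elements that are smaller:
4: none → 0
11: 10 → 1
10: none → 0
36: 31, 19 → 2
31: 19 → 1
19: none → 0
38: none → 0
45: none → 0
49: none → 0
Total inversions: 0 + 1 + 0 + 2 + 1 + 0 + 0 + 0 + 0 = 4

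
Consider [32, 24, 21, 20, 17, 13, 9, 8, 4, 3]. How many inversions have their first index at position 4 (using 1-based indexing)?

The element at index 4 is 20.
Elements after it: 17, 13, 9, 8, 4, 3
Those smaller than 20: 17, 13, 9, 8, 4, 3

6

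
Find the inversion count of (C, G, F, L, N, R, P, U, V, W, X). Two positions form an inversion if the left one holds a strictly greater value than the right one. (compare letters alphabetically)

2 inversions

Sweep left to right; for each value list the smaller values that follow it:
C → none → 0
G → F → 1
F → none → 0
L → none → 0
N → none → 0
R → P → 1
P → none → 0
U → none → 0
V → none → 0
W → none → 0
X → none → 0
Sum: 0 + 1 + 0 + 0 + 0 + 1 + 0 + 0 + 0 + 0 + 0 = 2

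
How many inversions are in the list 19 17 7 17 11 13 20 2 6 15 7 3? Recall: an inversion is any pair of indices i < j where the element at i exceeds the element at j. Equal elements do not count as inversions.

There are 45 inversions.

Element-by-element contributions:
19 → 17, 7, 17, 11, 13, 2, 6, 15, 7, 3 → 10
17 → 7, 11, 13, 2, 6, 15, 7, 3 → 8
7 → 2, 6, 3 → 3
17 → 11, 13, 2, 6, 15, 7, 3 → 7
11 → 2, 6, 7, 3 → 4
13 → 2, 6, 7, 3 → 4
20 → 2, 6, 15, 7, 3 → 5
2 → none → 0
6 → 3 → 1
15 → 7, 3 → 2
7 → 3 → 1
3 → none → 0
Sum: 10 + 8 + 3 + 7 + 4 + 4 + 5 + 0 + 1 + 2 + 1 + 0 = 45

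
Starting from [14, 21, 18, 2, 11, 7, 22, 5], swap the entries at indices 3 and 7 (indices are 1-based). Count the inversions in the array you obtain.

18

Positions 3 and 7 hold 18 and 22; after swapping, the array is [14, 21, 22, 2, 11, 7, 18, 5].
Sweep left to right; for each value list the smaller values that follow it:
14 → 2, 11, 7, 5 → 4
21 → 2, 11, 7, 18, 5 → 5
22 → 2, 11, 7, 18, 5 → 5
2 → none → 0
11 → 7, 5 → 2
7 → 5 → 1
18 → 5 → 1
5 → none → 0
Sum: 4 + 5 + 5 + 0 + 2 + 1 + 1 + 0 = 18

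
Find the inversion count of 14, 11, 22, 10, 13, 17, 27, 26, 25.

10 inversions

For each element, count later entries that are smaller:
14: 3
11: 1
22: 3
10: 0
13: 0
17: 0
27: 2
26: 1
25: 0
Sum: 3 + 1 + 3 + 0 + 0 + 0 + 2 + 1 + 0 = 10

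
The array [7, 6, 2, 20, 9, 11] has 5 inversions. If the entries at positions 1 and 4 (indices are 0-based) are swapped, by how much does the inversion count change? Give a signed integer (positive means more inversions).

Positions 1 and 4 hold 6 and 9; after swapping, the array is [7, 9, 2, 20, 6, 11].
For each element, count later entries that are smaller:
7: 2
9: 2
2: 0
20: 2
6: 0
11: 0
Sum: 2 + 2 + 0 + 2 + 0 + 0 = 6
Change: 6 − 5 = +1

+1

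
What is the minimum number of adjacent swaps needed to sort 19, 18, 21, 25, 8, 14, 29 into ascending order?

Minimum adjacent swaps = number of inversions (each swap of adjacent out-of-order elements removes one inversion and no swap can remove more).
Count inversions — for each element, later elements that are smaller:
19: 18, 8, 14 → 3
18: 8, 14 → 2
21: 8, 14 → 2
25: 8, 14 → 2
8: none → 0
14: none → 0
29: none → 0
Total inversions: 3 + 2 + 2 + 2 + 0 + 0 + 0 = 9

9 swaps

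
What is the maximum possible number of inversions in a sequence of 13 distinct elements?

A reversed (strictly descending) arrangement makes every pair an inversion, giving C(13, 2) inversions.
C(13, 2) = 13·12/2 = 78

78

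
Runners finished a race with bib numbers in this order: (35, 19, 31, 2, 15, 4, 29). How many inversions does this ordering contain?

14 out-of-order pairs

Count, for each position, how many later elements it exceeds:
35 → 19, 31, 2, 15, 4, 29 → 6
19 → 2, 15, 4 → 3
31 → 2, 15, 4, 29 → 4
2 → none → 0
15 → 4 → 1
4 → none → 0
29 → none → 0
Sum: 6 + 3 + 4 + 0 + 1 + 0 + 0 = 14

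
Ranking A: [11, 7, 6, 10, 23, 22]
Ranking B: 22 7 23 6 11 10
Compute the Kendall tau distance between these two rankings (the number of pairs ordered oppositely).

Assign each item its position (1..6) in the first ordering, then rewrite the second ordering as that position sequence:
positions: 11→1, 7→2, 6→3, 10→4, 23→5, 22→6
second ordering as positions: [6, 2, 5, 3, 1, 4]
Discordant pairs = inversions in this position sequence.
6: 2, 5, 3, 1, 4 → 5
2: 1 → 1
5: 3, 1, 4 → 3
3: 1 → 1
1: 0
4: 0
Total: 5 + 1 + 3 + 1 + 0 + 0 = 10

There are 10 discordant pairs.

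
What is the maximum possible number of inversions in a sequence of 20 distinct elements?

The maximum occurs when the array is in strictly decreasing order: every one of the C(20, 2) pairs is inverted.
C(20, 2) = 20·19/2 = 190

Inversions: 190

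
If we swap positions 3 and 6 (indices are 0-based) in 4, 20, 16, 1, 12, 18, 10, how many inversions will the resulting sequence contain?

12 inversions

Positions 3 and 6 hold 1 and 10; after swapping, the array is [4, 20, 16, 10, 12, 18, 1].
Count, for each position, how many later elements it exceeds:
4 → 1 → 1
20 → 16, 10, 12, 18, 1 → 5
16 → 10, 12, 1 → 3
10 → 1 → 1
12 → 1 → 1
18 → 1 → 1
1 → none → 0
Sum: 1 + 5 + 3 + 1 + 1 + 1 + 0 = 12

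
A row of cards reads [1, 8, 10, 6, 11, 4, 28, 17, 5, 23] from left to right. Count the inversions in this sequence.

There are 14 inversions.

Sweep left to right; for each value list the smaller values that follow it:
1: 0
8: 3
10: 3
6: 2
11: 2
4: 0
28: 3
17: 1
5: 0
23: 0
Sum: 0 + 3 + 3 + 2 + 2 + 0 + 3 + 1 + 0 + 0 = 14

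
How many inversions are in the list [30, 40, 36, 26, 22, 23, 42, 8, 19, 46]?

26

For each element, count later entries that are smaller:
30: 5
40: 6
36: 5
26: 4
22: 2
23: 2
42: 2
8: 0
19: 0
46: 0
Sum: 5 + 6 + 5 + 4 + 2 + 2 + 2 + 0 + 0 + 0 = 26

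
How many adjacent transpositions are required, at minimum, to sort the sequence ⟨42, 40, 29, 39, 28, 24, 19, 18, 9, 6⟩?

44 swaps

Minimum adjacent swaps = number of inversions (each swap of adjacent out-of-order elements removes one inversion and no swap can remove more).
Count inversions — for each element, later elements that are smaller:
42: 40, 29, 39, 28, 24, 19, 18, 9, 6 → 9
40: 29, 39, 28, 24, 19, 18, 9, 6 → 8
29: 28, 24, 19, 18, 9, 6 → 6
39: 28, 24, 19, 18, 9, 6 → 6
28: 24, 19, 18, 9, 6 → 5
24: 19, 18, 9, 6 → 4
19: 18, 9, 6 → 3
18: 9, 6 → 2
9: 6 → 1
6: none → 0
Total inversions: 9 + 8 + 6 + 6 + 5 + 4 + 3 + 2 + 1 + 0 = 44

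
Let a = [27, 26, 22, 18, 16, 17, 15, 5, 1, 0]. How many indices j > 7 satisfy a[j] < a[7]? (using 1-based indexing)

3

The element at index 7 is 15.
Elements after it: 5, 1, 0
Those smaller than 15: 5, 1, 0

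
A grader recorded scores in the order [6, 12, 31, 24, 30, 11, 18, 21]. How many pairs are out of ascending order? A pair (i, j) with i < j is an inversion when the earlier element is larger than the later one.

12

For each element, count later entries that are smaller:
6 → none → 0
12 → 11 → 1
31 → 24, 30, 11, 18, 21 → 5
24 → 11, 18, 21 → 3
30 → 11, 18, 21 → 3
11 → none → 0
18 → none → 0
21 → none → 0
Sum: 0 + 1 + 5 + 3 + 3 + 0 + 0 + 0 = 12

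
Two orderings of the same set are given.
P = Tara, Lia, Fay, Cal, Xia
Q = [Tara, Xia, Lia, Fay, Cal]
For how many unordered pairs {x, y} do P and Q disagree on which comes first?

3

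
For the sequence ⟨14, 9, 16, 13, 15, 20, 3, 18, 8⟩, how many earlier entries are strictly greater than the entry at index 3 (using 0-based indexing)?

The element at index 3 is 13.
Elements before it: 14, 9, 16
Those larger than 13: 14, 16

2 such elements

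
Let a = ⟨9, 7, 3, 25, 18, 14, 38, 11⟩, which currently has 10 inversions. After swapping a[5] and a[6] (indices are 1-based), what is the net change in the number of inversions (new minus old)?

Positions 5 and 6 hold 18 and 14; after swapping, the array is [9, 7, 3, 25, 14, 18, 38, 11].
For each element, count later entries that are smaller:
9 → 7, 3 → 2
7 → 3 → 1
3 → none → 0
25 → 14, 18, 11 → 3
14 → 11 → 1
18 → 11 → 1
38 → 11 → 1
11 → none → 0
Sum: 2 + 1 + 0 + 3 + 1 + 1 + 1 + 0 = 9
Change: 9 − 10 = -1

-1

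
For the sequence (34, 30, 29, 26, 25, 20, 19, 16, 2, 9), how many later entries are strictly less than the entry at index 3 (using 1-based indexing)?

The element at index 3 is 29.
Elements after it: 26, 25, 20, 19, 16, 2, 9
Those smaller than 29: 26, 25, 20, 19, 16, 2, 9

7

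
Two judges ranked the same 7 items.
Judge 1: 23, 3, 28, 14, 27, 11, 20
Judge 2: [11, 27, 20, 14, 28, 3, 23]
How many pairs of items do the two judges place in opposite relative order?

19 discordant pairs

Assign each item its position (1..7) in the first ordering, then rewrite the second ordering as that position sequence:
positions: 23→1, 3→2, 28→3, 14→4, 27→5, 11→6, 20→7
second ordering as positions: [6, 5, 7, 4, 3, 2, 1]
Discordant pairs = inversions in this position sequence.
6: 5, 4, 3, 2, 1 → 5
5: 4, 3, 2, 1 → 4
7: 4, 3, 2, 1 → 4
4: 3, 2, 1 → 3
3: 2, 1 → 2
2: 1 → 1
1: 0
Total: 5 + 4 + 4 + 3 + 2 + 1 + 0 = 19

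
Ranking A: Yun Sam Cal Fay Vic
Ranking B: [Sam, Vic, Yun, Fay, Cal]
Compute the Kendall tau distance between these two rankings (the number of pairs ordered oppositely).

Assign each item its position (1..5) in the first ordering, then rewrite the second ordering as that position sequence:
positions: Yun→1, Sam→2, Cal→3, Fay→4, Vic→5
second ordering as positions: [2, 5, 1, 4, 3]
Discordant pairs = inversions in this position sequence.
2: 1 → 1
5: 1, 4, 3 → 3
1: 0
4: 3 → 1
3: 0
Total: 1 + 3 + 0 + 1 + 0 = 5

5 discordant pairs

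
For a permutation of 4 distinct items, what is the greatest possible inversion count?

There are 6 inversions.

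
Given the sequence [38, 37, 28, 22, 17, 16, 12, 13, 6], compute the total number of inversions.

Sweep left to right; for each value list the smaller values that follow it:
38: 8
37: 7
28: 6
22: 5
17: 4
16: 3
12: 1
13: 1
6: 0
Sum: 8 + 7 + 6 + 5 + 4 + 3 + 1 + 1 + 0 = 35

35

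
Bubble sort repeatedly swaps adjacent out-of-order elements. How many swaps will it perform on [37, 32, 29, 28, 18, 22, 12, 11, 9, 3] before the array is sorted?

Each adjacent swap fixes exactly one inversion, so the minimum swap count equals the number of inversions.
Count inversions — for each element, later elements that are smaller:
37: 32, 29, 28, 18, 22, 12, 11, 9, 3 → 9
32: 29, 28, 18, 22, 12, 11, 9, 3 → 8
29: 28, 18, 22, 12, 11, 9, 3 → 7
28: 18, 22, 12, 11, 9, 3 → 6
18: 12, 11, 9, 3 → 4
22: 12, 11, 9, 3 → 4
12: 11, 9, 3 → 3
11: 9, 3 → 2
9: 3 → 1
3: none → 0
Total inversions: 9 + 8 + 7 + 6 + 4 + 4 + 3 + 2 + 1 + 0 = 44

44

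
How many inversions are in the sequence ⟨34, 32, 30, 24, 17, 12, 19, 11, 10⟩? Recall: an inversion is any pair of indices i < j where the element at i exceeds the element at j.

There are 34 inversions.

For each element, count later entries that are smaller:
34 → 32, 30, 24, 17, 12, 19, 11, 10 → 8
32 → 30, 24, 17, 12, 19, 11, 10 → 7
30 → 24, 17, 12, 19, 11, 10 → 6
24 → 17, 12, 19, 11, 10 → 5
17 → 12, 11, 10 → 3
12 → 11, 10 → 2
19 → 11, 10 → 2
11 → 10 → 1
10 → none → 0
Sum: 8 + 7 + 6 + 5 + 3 + 2 + 2 + 1 + 0 = 34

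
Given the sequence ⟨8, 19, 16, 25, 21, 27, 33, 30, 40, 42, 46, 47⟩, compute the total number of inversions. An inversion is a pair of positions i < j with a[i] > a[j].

There are 3 inversions.

Count, for each position, how many later elements it exceeds:
8: 0
19: 1
16: 0
25: 1
21: 0
27: 0
33: 1
30: 0
40: 0
42: 0
46: 0
47: 0
Sum: 0 + 1 + 0 + 1 + 0 + 0 + 1 + 0 + 0 + 0 + 0 + 0 = 3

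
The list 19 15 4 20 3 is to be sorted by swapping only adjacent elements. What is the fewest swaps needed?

Adjacent swaps: 7

Each adjacent swap fixes exactly one inversion, so the minimum swap count equals the number of inversions.
Count inversions — for each element, later elements that are smaller:
19: 15, 4, 3 → 3
15: 4, 3 → 2
4: 3 → 1
20: 3 → 1
3: none → 0
Total inversions: 3 + 2 + 1 + 1 + 0 = 7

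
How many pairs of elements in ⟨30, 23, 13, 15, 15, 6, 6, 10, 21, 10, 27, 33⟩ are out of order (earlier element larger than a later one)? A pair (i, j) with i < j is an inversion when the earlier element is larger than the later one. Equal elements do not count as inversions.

Sweep left to right; for each value list the smaller values that follow it:
30: 10
23: 8
13: 4
15: 4
15: 4
6: 0
6: 0
10: 0
21: 1
10: 0
27: 0
33: 0
Sum: 10 + 8 + 4 + 4 + 4 + 0 + 0 + 0 + 1 + 0 + 0 + 0 = 31

31 out-of-order pairs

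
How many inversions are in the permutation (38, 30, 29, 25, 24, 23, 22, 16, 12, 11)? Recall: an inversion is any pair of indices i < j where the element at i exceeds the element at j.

Sweep left to right; for each value list the smaller values that follow it:
38: 9
30: 8
29: 7
25: 6
24: 5
23: 4
22: 3
16: 2
12: 1
11: 0
Sum: 9 + 8 + 7 + 6 + 5 + 4 + 3 + 2 + 1 + 0 = 45

45 inversions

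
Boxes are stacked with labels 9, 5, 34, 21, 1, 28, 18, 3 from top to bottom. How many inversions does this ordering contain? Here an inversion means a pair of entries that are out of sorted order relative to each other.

For each element, count later entries that are smaller:
9: 3
5: 2
34: 5
21: 3
1: 0
28: 2
18: 1
3: 0
Sum: 3 + 2 + 5 + 3 + 0 + 2 + 1 + 0 = 16

16 out-of-order pairs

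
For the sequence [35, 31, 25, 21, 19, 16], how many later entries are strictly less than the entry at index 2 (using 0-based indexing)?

The element at index 2 is 25.
Elements after it: 21, 19, 16
Those smaller than 25: 21, 19, 16

3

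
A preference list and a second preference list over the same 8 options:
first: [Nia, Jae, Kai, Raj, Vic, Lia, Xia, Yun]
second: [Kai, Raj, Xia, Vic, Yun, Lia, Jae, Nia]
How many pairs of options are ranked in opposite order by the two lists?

Assign each item its position (1..8) in the first ordering, then rewrite the second ordering as that position sequence:
positions: Nia→1, Jae→2, Kai→3, Raj→4, Vic→5, Lia→6, Xia→7, Yun→8
second ordering as positions: [3, 4, 7, 5, 8, 6, 2, 1]
Discordant pairs = inversions in this position sequence.
3: 2, 1 → 2
4: 2, 1 → 2
7: 5, 6, 2, 1 → 4
5: 2, 1 → 2
8: 6, 2, 1 → 3
6: 2, 1 → 2
2: 1 → 1
1: 0
Total: 2 + 2 + 4 + 2 + 3 + 2 + 1 + 0 = 16

16 pairs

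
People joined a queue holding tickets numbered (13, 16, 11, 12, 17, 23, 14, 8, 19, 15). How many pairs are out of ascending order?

19

Count, for each position, how many later elements it exceeds:
13 → 11, 12, 8 → 3
16 → 11, 12, 14, 8, 15 → 5
11 → 8 → 1
12 → 8 → 1
17 → 14, 8, 15 → 3
23 → 14, 8, 19, 15 → 4
14 → 8 → 1
8 → none → 0
19 → 15 → 1
15 → none → 0
Sum: 3 + 5 + 1 + 1 + 3 + 4 + 1 + 0 + 1 + 0 = 19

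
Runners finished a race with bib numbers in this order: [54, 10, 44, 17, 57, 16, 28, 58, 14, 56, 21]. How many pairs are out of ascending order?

26

Sweep left to right; for each value list the smaller values that follow it:
54: 7
10: 0
44: 5
17: 2
57: 5
16: 1
28: 2
58: 3
14: 0
56: 1
21: 0
Sum: 7 + 0 + 5 + 2 + 5 + 1 + 2 + 3 + 0 + 1 + 0 = 26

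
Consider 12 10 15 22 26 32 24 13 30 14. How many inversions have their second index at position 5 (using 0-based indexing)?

0

The element at index 5 is 32.
Elements before it: 12, 10, 15, 22, 26
None of them are larger than 32.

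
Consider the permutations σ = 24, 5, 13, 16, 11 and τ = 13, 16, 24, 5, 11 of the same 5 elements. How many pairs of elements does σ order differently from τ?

4 discordant pairs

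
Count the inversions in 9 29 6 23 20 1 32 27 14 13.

23 out-of-order pairs

For each element, count later entries that are smaller:
9 → 6, 1 → 2
29 → 6, 23, 20, 1, 27, 14, 13 → 7
6 → 1 → 1
23 → 20, 1, 14, 13 → 4
20 → 1, 14, 13 → 3
1 → none → 0
32 → 27, 14, 13 → 3
27 → 14, 13 → 2
14 → 13 → 1
13 → none → 0
Sum: 2 + 7 + 1 + 4 + 3 + 0 + 3 + 2 + 1 + 0 = 23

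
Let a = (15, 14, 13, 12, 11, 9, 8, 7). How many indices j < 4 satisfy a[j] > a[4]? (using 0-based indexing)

The element at index 4 is 11.
Elements before it: 15, 14, 13, 12
Those larger than 11: 15, 14, 13, 12

4 such elements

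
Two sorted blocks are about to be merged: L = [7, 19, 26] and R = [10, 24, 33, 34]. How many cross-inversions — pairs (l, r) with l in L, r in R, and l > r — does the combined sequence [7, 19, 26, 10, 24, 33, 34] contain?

For each element r of the right run, count left-run elements greater than r:
r = 10: 19, 26 → 2
r = 24: 26 → 1
r = 33: none → 0
r = 34: none → 0
Cross-inversions: 2 + 1 + 0 + 0 = 3

There are 3 cross-inversions.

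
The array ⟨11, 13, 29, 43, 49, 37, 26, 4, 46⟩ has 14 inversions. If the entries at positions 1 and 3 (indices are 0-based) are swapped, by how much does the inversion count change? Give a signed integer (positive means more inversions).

+3

Positions 1 and 3 hold 13 and 43; after swapping, the array is [11, 43, 29, 13, 49, 37, 26, 4, 46].
For each element, count later entries that are smaller:
11: 1
43: 5
29: 3
13: 1
49: 4
37: 2
26: 1
4: 0
46: 0
Sum: 1 + 5 + 3 + 1 + 4 + 2 + 1 + 0 + 0 = 17
Change: 17 − 14 = +3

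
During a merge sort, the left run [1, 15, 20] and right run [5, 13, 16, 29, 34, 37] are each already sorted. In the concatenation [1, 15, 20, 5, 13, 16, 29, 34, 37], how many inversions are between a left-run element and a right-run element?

For each element r of the right run, count left-run elements greater than r:
r = 5: 15, 20 → 2
r = 13: 15, 20 → 2
r = 16: 20 → 1
r = 29: none → 0
r = 34: none → 0
r = 37: none → 0
Cross-inversions: 2 + 2 + 1 + 0 + 0 + 0 = 5

Cross-inversions: 5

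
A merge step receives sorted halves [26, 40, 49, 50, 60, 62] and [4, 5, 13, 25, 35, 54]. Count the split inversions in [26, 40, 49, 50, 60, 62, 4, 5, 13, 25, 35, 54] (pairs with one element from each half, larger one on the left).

31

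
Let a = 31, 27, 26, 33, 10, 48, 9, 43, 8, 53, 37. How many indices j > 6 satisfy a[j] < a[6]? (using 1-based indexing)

4 such elements

The element at index 6 is 48.
Elements after it: 9, 43, 8, 53, 37
Those smaller than 48: 9, 43, 8, 37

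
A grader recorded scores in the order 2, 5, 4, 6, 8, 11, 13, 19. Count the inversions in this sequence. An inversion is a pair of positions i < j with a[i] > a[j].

1

Sweep left to right; for each value list the smaller values that follow it:
2 → none → 0
5 → 4 → 1
4 → none → 0
6 → none → 0
8 → none → 0
11 → none → 0
13 → none → 0
19 → none → 0
Sum: 0 + 1 + 0 + 0 + 0 + 0 + 0 + 0 = 1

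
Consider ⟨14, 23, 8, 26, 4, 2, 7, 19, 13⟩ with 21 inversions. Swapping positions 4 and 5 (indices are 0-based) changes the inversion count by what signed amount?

Positions 4 and 5 hold 4 and 2; after swapping, the array is [14, 23, 8, 26, 2, 4, 7, 19, 13].
Element-by-element contributions:
14 → 8, 2, 4, 7, 13 → 5
23 → 8, 2, 4, 7, 19, 13 → 6
8 → 2, 4, 7 → 3
26 → 2, 4, 7, 19, 13 → 5
2 → none → 0
4 → none → 0
7 → none → 0
19 → 13 → 1
13 → none → 0
Sum: 5 + 6 + 3 + 5 + 0 + 0 + 0 + 1 + 0 = 20
Change: 20 − 21 = -1

-1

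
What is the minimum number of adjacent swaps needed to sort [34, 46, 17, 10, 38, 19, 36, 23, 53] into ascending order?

Each adjacent swap fixes exactly one inversion, so the minimum swap count equals the number of inversions.
Count inversions — for each element, later elements that are smaller:
34: 17, 10, 19, 23 → 4
46: 17, 10, 38, 19, 36, 23 → 6
17: 10 → 1
10: none → 0
38: 19, 36, 23 → 3
19: none → 0
36: 23 → 1
23: none → 0
53: none → 0
Total inversions: 4 + 6 + 1 + 0 + 3 + 0 + 1 + 0 + 0 = 15

There are 15 swaps.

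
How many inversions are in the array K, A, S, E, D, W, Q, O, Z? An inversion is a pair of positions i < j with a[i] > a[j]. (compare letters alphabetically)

11

Sweep left to right; for each value list the smaller values that follow it:
K → A, E, D → 3
A → none → 0
S → E, D, Q, O → 4
E → D → 1
D → none → 0
W → Q, O → 2
Q → O → 1
O → none → 0
Z → none → 0
Sum: 3 + 0 + 4 + 1 + 0 + 2 + 1 + 0 + 0 = 11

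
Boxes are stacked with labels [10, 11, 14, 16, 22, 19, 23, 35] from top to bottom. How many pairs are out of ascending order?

1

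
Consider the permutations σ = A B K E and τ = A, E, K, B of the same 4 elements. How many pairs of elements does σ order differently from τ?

Assign each item its position (1..4) in the first ordering, then rewrite the second ordering as that position sequence:
positions: A→1, B→2, K→3, E→4
second ordering as positions: [1, 4, 3, 2]
Discordant pairs = inversions in this position sequence.
1: 0
4: 3, 2 → 2
3: 2 → 1
2: 0
Total: 0 + 2 + 1 + 0 = 3

3 discordant pairs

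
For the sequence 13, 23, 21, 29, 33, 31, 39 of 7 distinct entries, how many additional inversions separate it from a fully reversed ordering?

Maximum inversions for 7 distinct elements is C(7, 2) = 7·6/2 = 21.
Current inversions — for each element, count later smaller elements:
13: 0
23: 1
21: 0
29: 0
33: 1
31: 0
39: 0
Current total: 0 + 1 + 0 + 0 + 1 + 0 + 0 = 2
Shortfall: 21 − 2 = 19

19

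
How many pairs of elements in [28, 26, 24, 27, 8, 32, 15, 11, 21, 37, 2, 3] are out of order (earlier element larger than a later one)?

44

Sweep left to right; for each value list the smaller values that follow it:
28: 9
26: 7
24: 6
27: 6
8: 2
32: 5
15: 3
11: 2
21: 2
37: 2
2: 0
3: 0
Sum: 9 + 7 + 6 + 6 + 2 + 5 + 3 + 2 + 2 + 2 + 0 + 0 = 44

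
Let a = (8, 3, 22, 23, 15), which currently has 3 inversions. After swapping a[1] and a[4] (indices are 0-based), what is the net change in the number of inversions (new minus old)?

+1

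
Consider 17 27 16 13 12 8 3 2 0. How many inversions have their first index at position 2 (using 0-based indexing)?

6

The element at index 2 is 16.
Elements after it: 13, 12, 8, 3, 2, 0
Those smaller than 16: 13, 12, 8, 3, 2, 0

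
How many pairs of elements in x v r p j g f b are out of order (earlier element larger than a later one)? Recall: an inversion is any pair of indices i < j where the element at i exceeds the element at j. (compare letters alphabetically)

Sweep left to right; for each value list the smaller values that follow it:
x → v, r, p, j, g, f, b → 7
v → r, p, j, g, f, b → 6
r → p, j, g, f, b → 5
p → j, g, f, b → 4
j → g, f, b → 3
g → f, b → 2
f → b → 1
b → none → 0
Sum: 7 + 6 + 5 + 4 + 3 + 2 + 1 + 0 = 28

There are 28 out-of-order pairs.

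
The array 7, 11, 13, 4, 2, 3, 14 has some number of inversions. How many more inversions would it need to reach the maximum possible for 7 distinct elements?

Maximum inversions for 7 distinct elements is C(7, 2) = 7·6/2 = 21.
Current inversions — for each element, count later smaller elements:
7: 3
11: 3
13: 3
4: 2
2: 0
3: 0
14: 0
Current total: 3 + 3 + 3 + 2 + 0 + 0 + 0 = 11
Shortfall: 21 − 11 = 10

10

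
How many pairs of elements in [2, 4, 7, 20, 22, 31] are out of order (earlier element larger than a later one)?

Count, for each position, how many later elements it exceeds:
2 → none → 0
4 → none → 0
7 → none → 0
20 → none → 0
22 → none → 0
31 → none → 0
Sum: 0 + 0 + 0 + 0 + 0 + 0 = 0

0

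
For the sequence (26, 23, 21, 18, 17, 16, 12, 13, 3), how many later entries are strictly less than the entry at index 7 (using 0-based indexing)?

1 such element

The element at index 7 is 13.
Elements after it: 3
Those smaller than 13: 3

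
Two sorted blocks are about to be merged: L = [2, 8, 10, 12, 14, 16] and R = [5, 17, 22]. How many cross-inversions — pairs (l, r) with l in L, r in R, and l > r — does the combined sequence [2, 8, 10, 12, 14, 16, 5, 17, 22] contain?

5 cross-inversions

For each element r of the right run, count left-run elements greater than r:
r = 5: 8, 10, 12, 14, 16 → 5
r = 17: none → 0
r = 22: none → 0
Cross-inversions: 5 + 0 + 0 = 5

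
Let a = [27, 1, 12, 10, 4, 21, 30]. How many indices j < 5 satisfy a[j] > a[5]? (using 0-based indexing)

1

The element at index 5 is 21.
Elements before it: 27, 1, 12, 10, 4
Those larger than 21: 27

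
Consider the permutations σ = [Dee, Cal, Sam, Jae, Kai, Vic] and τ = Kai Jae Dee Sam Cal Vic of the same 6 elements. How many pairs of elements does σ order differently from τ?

8

Assign each item its position (1..6) in the first ordering, then rewrite the second ordering as that position sequence:
positions: Dee→1, Cal→2, Sam→3, Jae→4, Kai→5, Vic→6
second ordering as positions: [5, 4, 1, 3, 2, 6]
Discordant pairs = inversions in this position sequence.
5: 4, 1, 3, 2 → 4
4: 1, 3, 2 → 3
1: 0
3: 2 → 1
2: 0
6: 0
Total: 4 + 3 + 0 + 1 + 0 + 0 = 8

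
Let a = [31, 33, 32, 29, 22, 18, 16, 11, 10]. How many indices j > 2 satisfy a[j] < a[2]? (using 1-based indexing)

7

The element at index 2 is 33.
Elements after it: 32, 29, 22, 18, 16, 11, 10
Those smaller than 33: 32, 29, 22, 18, 16, 11, 10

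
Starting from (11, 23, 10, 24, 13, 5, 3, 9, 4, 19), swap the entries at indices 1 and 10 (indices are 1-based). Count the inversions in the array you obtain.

Positions 1 and 10 hold 11 and 19; after swapping, the array is [19, 23, 10, 24, 13, 5, 3, 9, 4, 11].
Sweep left to right; for each value list the smaller values that follow it:
19 → 10, 13, 5, 3, 9, 4, 11 → 7
23 → 10, 13, 5, 3, 9, 4, 11 → 7
10 → 5, 3, 9, 4 → 4
24 → 13, 5, 3, 9, 4, 11 → 6
13 → 5, 3, 9, 4, 11 → 5
5 → 3, 4 → 2
3 → none → 0
9 → 4 → 1
4 → none → 0
11 → none → 0
Sum: 7 + 7 + 4 + 6 + 5 + 2 + 0 + 1 + 0 + 0 = 32

32 inversions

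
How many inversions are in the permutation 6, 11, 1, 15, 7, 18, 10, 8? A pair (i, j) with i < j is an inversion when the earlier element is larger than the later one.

Element-by-element contributions:
6: 1
11: 4
1: 0
15: 3
7: 0
18: 2
10: 1
8: 0
Sum: 1 + 4 + 0 + 3 + 0 + 2 + 1 + 0 = 11

There are 11 inversions.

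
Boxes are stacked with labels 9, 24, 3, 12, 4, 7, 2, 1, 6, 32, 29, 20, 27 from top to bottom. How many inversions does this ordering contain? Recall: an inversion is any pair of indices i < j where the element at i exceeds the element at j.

Count, for each position, how many later elements it exceeds:
9: 6
24: 8
3: 2
12: 5
4: 2
7: 3
2: 1
1: 0
6: 0
32: 3
29: 2
20: 0
27: 0
Sum: 6 + 8 + 2 + 5 + 2 + 3 + 1 + 0 + 0 + 3 + 2 + 0 + 0 = 32

32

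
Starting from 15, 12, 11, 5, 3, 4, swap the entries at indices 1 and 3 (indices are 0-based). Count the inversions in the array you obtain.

11

Positions 1 and 3 hold 12 and 5; after swapping, the array is [15, 5, 11, 12, 3, 4].
Count, for each position, how many later elements it exceeds:
15 → 5, 11, 12, 3, 4 → 5
5 → 3, 4 → 2
11 → 3, 4 → 2
12 → 3, 4 → 2
3 → none → 0
4 → none → 0
Sum: 5 + 2 + 2 + 2 + 0 + 0 = 11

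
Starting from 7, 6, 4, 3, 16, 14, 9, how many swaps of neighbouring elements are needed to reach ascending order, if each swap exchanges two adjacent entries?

9 adjacent swaps

The minimum number of adjacent swaps to sort an array equals its inversion count, since every such swap removes exactly one inversion.
Count inversions — for each element, later elements that are smaller:
7: 6, 4, 3 → 3
6: 4, 3 → 2
4: 3 → 1
3: none → 0
16: 14, 9 → 2
14: 9 → 1
9: none → 0
Total inversions: 3 + 2 + 1 + 0 + 2 + 1 + 0 = 9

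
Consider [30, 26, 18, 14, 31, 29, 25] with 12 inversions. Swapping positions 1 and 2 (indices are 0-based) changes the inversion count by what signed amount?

Positions 1 and 2 hold 26 and 18; after swapping, the array is [30, 18, 26, 14, 31, 29, 25].
Count, for each position, how many later elements it exceeds:
30 → 18, 26, 14, 29, 25 → 5
18 → 14 → 1
26 → 14, 25 → 2
14 → none → 0
31 → 29, 25 → 2
29 → 25 → 1
25 → none → 0
Sum: 5 + 1 + 2 + 0 + 2 + 1 + 0 = 11
Change: 11 − 12 = -1

-1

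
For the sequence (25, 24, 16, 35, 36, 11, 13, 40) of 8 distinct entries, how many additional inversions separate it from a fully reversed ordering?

15

Maximum inversions for 8 distinct elements is C(8, 2) = 8·7/2 = 28.
Current inversions — for each element, count later smaller elements:
25: 4
24: 3
16: 2
35: 2
36: 2
11: 0
13: 0
40: 0
Current total: 4 + 3 + 2 + 2 + 2 + 0 + 0 + 0 = 13
Shortfall: 28 − 13 = 15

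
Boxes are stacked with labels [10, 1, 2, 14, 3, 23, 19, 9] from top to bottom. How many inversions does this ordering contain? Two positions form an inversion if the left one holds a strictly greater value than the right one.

9 inversions

Sweep left to right; for each value list the smaller values that follow it:
10 → 1, 2, 3, 9 → 4
1 → none → 0
2 → none → 0
14 → 3, 9 → 2
3 → none → 0
23 → 19, 9 → 2
19 → 9 → 1
9 → none → 0
Sum: 4 + 0 + 0 + 2 + 0 + 2 + 1 + 0 = 9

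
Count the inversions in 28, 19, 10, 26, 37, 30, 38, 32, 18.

14 inversions

Element-by-element contributions:
28 → 19, 10, 26, 18 → 4
19 → 10, 18 → 2
10 → none → 0
26 → 18 → 1
37 → 30, 32, 18 → 3
30 → 18 → 1
38 → 32, 18 → 2
32 → 18 → 1
18 → none → 0
Sum: 4 + 2 + 0 + 1 + 3 + 1 + 2 + 1 + 0 = 14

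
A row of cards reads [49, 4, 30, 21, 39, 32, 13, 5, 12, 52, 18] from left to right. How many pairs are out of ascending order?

Sweep left to right; for each value list the smaller values that follow it:
49 → 4, 30, 21, 39, 32, 13, 5, 12, 18 → 9
4 → none → 0
30 → 21, 13, 5, 12, 18 → 5
21 → 13, 5, 12, 18 → 4
39 → 32, 13, 5, 12, 18 → 5
32 → 13, 5, 12, 18 → 4
13 → 5, 12 → 2
5 → none → 0
12 → none → 0
52 → 18 → 1
18 → none → 0
Sum: 9 + 0 + 5 + 4 + 5 + 4 + 2 + 0 + 0 + 1 + 0 = 30

30 inversions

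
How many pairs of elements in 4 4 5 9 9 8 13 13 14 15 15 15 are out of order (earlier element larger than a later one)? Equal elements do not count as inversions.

Element-by-element contributions:
4: 0
4: 0
5: 0
9: 1
9: 1
8: 0
13: 0
13: 0
14: 0
15: 0
15: 0
15: 0
Sum: 0 + 0 + 0 + 1 + 1 + 0 + 0 + 0 + 0 + 0 + 0 + 0 = 2

2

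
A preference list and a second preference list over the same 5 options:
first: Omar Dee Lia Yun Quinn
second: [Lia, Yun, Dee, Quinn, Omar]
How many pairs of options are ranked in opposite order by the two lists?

Assign each item its position (1..5) in the first ordering, then rewrite the second ordering as that position sequence:
positions: Omar→1, Dee→2, Lia→3, Yun→4, Quinn→5
second ordering as positions: [3, 4, 2, 5, 1]
Discordant pairs = inversions in this position sequence.
3: 2, 1 → 2
4: 2, 1 → 2
2: 1 → 1
5: 1 → 1
1: 0
Total: 2 + 2 + 1 + 1 + 0 = 6

6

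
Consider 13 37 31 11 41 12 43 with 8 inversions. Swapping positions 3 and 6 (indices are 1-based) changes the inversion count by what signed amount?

Positions 3 and 6 hold 31 and 12; after swapping, the array is [13, 37, 12, 11, 41, 31, 43].
Sweep left to right; for each value list the smaller values that follow it:
13 → 12, 11 → 2
37 → 12, 11, 31 → 3
12 → 11 → 1
11 → none → 0
41 → 31 → 1
31 → none → 0
43 → none → 0
Sum: 2 + 3 + 1 + 0 + 1 + 0 + 0 = 7
Change: 7 − 8 = -1

-1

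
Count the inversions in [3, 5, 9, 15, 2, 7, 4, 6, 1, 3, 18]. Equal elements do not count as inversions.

Count, for each position, how many later elements it exceeds:
3: 2
5: 4
9: 6
15: 6
2: 1
7: 4
4: 2
6: 2
1: 0
3: 0
18: 0
Sum: 2 + 4 + 6 + 6 + 1 + 4 + 2 + 2 + 0 + 0 + 0 = 27

27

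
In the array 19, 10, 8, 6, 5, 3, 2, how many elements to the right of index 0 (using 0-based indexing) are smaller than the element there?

6

The element at index 0 is 19.
Elements after it: 10, 8, 6, 5, 3, 2
Those smaller than 19: 10, 8, 6, 5, 3, 2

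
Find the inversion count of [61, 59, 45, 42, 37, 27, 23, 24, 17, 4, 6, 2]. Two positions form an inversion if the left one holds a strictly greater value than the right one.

Element-by-element contributions:
61: 11
59: 10
45: 9
42: 8
37: 7
27: 6
23: 4
24: 4
17: 3
4: 1
6: 1
2: 0
Sum: 11 + 10 + 9 + 8 + 7 + 6 + 4 + 4 + 3 + 1 + 1 + 0 = 64

64 inversions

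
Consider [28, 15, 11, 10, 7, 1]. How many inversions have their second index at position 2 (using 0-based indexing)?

2

The element at index 2 is 11.
Elements before it: 28, 15
Those larger than 11: 28, 15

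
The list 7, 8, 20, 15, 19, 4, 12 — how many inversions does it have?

Sweep left to right; for each value list the smaller values that follow it:
7 → 4 → 1
8 → 4 → 1
20 → 15, 19, 4, 12 → 4
15 → 4, 12 → 2
19 → 4, 12 → 2
4 → none → 0
12 → none → 0
Sum: 1 + 1 + 4 + 2 + 2 + 0 + 0 = 10

10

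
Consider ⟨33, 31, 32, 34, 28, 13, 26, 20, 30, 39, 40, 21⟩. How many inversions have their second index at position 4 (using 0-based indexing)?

4

The element at index 4 is 28.
Elements before it: 33, 31, 32, 34
Those larger than 28: 33, 31, 32, 34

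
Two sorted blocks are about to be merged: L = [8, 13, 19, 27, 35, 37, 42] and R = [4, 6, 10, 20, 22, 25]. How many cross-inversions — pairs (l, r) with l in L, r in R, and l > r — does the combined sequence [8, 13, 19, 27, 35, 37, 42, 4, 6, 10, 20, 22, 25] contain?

32 split inversions

For each element r of the right run, count left-run elements greater than r:
r = 4: 8, 13, 19, 27, 35, 37, 42 → 7
r = 6: 8, 13, 19, 27, 35, 37, 42 → 7
r = 10: 13, 19, 27, 35, 37, 42 → 6
r = 20: 27, 35, 37, 42 → 4
r = 22: 27, 35, 37, 42 → 4
r = 25: 27, 35, 37, 42 → 4
Cross-inversions: 7 + 7 + 6 + 4 + 4 + 4 = 32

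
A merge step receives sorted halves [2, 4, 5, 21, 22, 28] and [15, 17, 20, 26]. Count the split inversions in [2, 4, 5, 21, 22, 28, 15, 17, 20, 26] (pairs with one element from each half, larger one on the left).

10

Take each right-half value and tally the left-half values above it:
r = 15: 21, 22, 28 → 3
r = 17: 21, 22, 28 → 3
r = 20: 21, 22, 28 → 3
r = 26: 28 → 1
Cross-inversions: 3 + 3 + 3 + 1 = 10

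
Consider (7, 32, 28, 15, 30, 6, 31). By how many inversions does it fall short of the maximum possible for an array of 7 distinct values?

11 inversions short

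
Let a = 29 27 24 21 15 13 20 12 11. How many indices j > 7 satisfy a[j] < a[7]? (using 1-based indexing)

2

The element at index 7 is 20.
Elements after it: 12, 11
Those smaller than 20: 12, 11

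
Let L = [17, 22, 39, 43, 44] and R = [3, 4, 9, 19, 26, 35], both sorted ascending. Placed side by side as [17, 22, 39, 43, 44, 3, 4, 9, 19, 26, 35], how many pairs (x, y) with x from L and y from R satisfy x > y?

For each element r of the right run, count left-run elements greater than r:
r = 3: 17, 22, 39, 43, 44 → 5
r = 4: 17, 22, 39, 43, 44 → 5
r = 9: 17, 22, 39, 43, 44 → 5
r = 19: 22, 39, 43, 44 → 4
r = 26: 39, 43, 44 → 3
r = 35: 39, 43, 44 → 3
Cross-inversions: 5 + 5 + 5 + 4 + 3 + 3 = 25

There are 25 cross-inversions.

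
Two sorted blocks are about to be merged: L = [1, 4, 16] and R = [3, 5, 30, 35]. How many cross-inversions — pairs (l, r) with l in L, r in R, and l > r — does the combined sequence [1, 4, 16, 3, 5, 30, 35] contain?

For each element r of the right run, count left-run elements greater than r:
r = 3: 4, 16 → 2
r = 5: 16 → 1
r = 30: none → 0
r = 35: none → 0
Cross-inversions: 2 + 1 + 0 + 0 = 3

There are 3 split inversions.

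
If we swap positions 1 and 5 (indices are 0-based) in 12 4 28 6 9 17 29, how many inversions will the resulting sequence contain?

11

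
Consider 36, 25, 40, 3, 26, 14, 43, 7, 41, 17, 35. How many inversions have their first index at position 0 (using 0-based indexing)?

The element at index 0 is 36.
Elements after it: 25, 40, 3, 26, 14, 43, 7, 41, 17, 35
Those smaller than 36: 25, 3, 26, 14, 7, 17, 35

7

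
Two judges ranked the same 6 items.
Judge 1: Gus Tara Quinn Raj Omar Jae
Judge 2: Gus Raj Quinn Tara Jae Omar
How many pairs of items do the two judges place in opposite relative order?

There are 4 discordant pairs.

Assign each item its position (1..6) in the first ordering, then rewrite the second ordering as that position sequence:
positions: Gus→1, Tara→2, Quinn→3, Raj→4, Omar→5, Jae→6
second ordering as positions: [1, 4, 3, 2, 6, 5]
Discordant pairs = inversions in this position sequence.
1: 0
4: 3, 2 → 2
3: 2 → 1
2: 0
6: 5 → 1
5: 0
Total: 0 + 2 + 1 + 0 + 1 + 0 = 4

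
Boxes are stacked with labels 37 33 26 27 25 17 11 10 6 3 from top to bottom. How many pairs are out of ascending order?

Element-by-element contributions:
37: 9
33: 8
26: 6
27: 6
25: 5
17: 4
11: 3
10: 2
6: 1
3: 0
Sum: 9 + 8 + 6 + 6 + 5 + 4 + 3 + 2 + 1 + 0 = 44

44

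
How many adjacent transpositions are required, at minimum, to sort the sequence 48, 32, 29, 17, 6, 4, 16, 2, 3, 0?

42

Minimum adjacent swaps = number of inversions (each swap of adjacent out-of-order elements removes one inversion and no swap can remove more).
Count inversions — for each element, later elements that are smaller:
48: 32, 29, 17, 6, 4, 16, 2, 3, 0 → 9
32: 29, 17, 6, 4, 16, 2, 3, 0 → 8
29: 17, 6, 4, 16, 2, 3, 0 → 7
17: 6, 4, 16, 2, 3, 0 → 6
6: 4, 2, 3, 0 → 4
4: 2, 3, 0 → 3
16: 2, 3, 0 → 3
2: 0 → 1
3: 0 → 1
0: none → 0
Total inversions: 9 + 8 + 7 + 6 + 4 + 3 + 3 + 1 + 1 + 0 = 42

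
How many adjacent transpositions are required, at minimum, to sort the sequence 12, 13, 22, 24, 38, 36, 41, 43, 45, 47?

Swaps: 1

Each adjacent swap fixes exactly one inversion, so the minimum swap count equals the number of inversions.
Count inversions — for each element, later elements that are smaller:
12: none → 0
13: none → 0
22: none → 0
24: none → 0
38: 36 → 1
36: none → 0
41: none → 0
43: none → 0
45: none → 0
47: none → 0
Total inversions: 0 + 0 + 0 + 0 + 1 + 0 + 0 + 0 + 0 + 0 = 1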